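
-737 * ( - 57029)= 42030373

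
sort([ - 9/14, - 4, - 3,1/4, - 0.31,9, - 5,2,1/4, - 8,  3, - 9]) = [  -  9, - 8,-5, - 4, - 3, -9/14, - 0.31, 1/4,1/4,  2,3,  9] 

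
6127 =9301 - 3174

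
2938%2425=513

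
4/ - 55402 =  - 1 + 27699/27701 = - 0.00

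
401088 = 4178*96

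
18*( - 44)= - 792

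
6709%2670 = 1369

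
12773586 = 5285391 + 7488195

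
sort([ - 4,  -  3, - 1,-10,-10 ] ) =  [ - 10,  -  10, - 4 , - 3,- 1]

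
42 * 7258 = 304836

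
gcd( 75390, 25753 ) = 7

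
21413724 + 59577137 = 80990861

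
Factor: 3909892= 2^2 * 7^1*311^1*449^1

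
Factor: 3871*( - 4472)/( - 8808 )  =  2163889/1101 = 3^( - 1) * 7^2 * 13^1 *43^1*79^1*367^(-1 )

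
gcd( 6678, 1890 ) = 126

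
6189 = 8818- 2629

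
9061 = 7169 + 1892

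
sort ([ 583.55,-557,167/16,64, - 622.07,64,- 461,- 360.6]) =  [- 622.07, - 557, - 461, - 360.6,167/16, 64,64, 583.55] 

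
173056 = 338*512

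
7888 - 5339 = 2549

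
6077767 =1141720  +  4936047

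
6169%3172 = 2997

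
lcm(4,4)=4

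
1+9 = 10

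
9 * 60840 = 547560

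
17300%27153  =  17300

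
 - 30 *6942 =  - 208260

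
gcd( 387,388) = 1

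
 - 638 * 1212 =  -773256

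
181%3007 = 181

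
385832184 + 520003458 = 905835642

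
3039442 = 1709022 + 1330420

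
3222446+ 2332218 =5554664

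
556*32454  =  18044424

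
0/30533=0 = 0.00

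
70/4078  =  35/2039 =0.02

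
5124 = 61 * 84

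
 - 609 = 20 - 629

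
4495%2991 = 1504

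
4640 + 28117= 32757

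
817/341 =817/341   =  2.40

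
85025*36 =3060900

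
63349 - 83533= - 20184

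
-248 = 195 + -443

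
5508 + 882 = 6390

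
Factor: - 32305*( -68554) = 2214636970  =  2^1*5^1 * 7^1*13^1 * 71^1*151^1*227^1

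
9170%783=557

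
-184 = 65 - 249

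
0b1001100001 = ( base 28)LL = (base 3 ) 211120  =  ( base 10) 609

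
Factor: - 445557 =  - 3^1*7^3*433^1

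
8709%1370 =489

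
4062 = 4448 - 386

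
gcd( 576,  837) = 9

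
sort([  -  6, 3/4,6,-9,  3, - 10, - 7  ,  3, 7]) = [ - 10 , - 9, -7, - 6,3/4,  3, 3,6, 7] 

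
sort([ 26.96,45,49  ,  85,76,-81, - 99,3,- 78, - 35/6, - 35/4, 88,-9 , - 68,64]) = [ - 99, - 81,-78, - 68 , - 9, - 35/4, - 35/6, 3, 26.96, 45 , 49,  64,76, 85,88 ] 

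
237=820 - 583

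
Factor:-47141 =-17^1*47^1*59^1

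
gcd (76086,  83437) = 1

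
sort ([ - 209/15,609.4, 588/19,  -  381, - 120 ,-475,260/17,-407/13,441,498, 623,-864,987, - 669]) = [ - 864,-669,-475, - 381,-120, - 407/13,-209/15, 260/17, 588/19,441,498,609.4,623,987 ] 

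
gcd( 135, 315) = 45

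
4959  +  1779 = 6738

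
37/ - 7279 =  - 1 + 7242/7279 = - 0.01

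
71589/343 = 208 + 5/7 = 208.71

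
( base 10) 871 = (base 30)T1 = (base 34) pl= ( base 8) 1547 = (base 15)3d1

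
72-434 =- 362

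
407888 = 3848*106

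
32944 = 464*71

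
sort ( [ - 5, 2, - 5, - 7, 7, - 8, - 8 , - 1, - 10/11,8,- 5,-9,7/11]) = [ - 9 , - 8,- 8,-7, -5, - 5, - 5 , - 1, - 10/11, 7/11,2,  7, 8 ] 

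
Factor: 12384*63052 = 2^7*3^2*11^1*43^1*1433^1 = 780835968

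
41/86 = 41/86 = 0.48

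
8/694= 4/347 = 0.01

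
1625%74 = 71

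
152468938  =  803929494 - 651460556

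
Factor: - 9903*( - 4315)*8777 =3^1*5^1*67^1*131^1*863^1*3301^1 = 375053892765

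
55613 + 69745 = 125358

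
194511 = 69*2819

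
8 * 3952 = 31616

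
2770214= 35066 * 79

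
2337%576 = 33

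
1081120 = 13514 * 80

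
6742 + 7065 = 13807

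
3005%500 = 5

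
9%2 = 1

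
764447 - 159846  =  604601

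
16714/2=8357 = 8357.00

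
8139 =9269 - 1130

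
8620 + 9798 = 18418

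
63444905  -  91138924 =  - 27694019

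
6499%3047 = 405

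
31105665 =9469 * 3285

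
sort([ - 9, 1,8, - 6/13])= [ - 9, - 6/13, 1,8]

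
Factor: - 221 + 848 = 627 = 3^1*11^1*19^1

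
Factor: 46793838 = 2^1 * 3^1*7^1*13^1 * 85703^1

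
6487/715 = 9  +  4/55 = 9.07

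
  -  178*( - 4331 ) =770918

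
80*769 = 61520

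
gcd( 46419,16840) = 1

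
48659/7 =6951 + 2/7 = 6951.29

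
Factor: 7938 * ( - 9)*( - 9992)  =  713848464 =2^4* 3^6*7^2*1249^1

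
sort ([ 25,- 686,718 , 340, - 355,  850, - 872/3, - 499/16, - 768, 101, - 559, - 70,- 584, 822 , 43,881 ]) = [ - 768, - 686,-584, - 559, - 355,-872/3, - 70, - 499/16  ,  25, 43, 101, 340, 718, 822, 850, 881] 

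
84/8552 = 21/2138 = 0.01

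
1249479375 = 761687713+487791662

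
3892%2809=1083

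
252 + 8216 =8468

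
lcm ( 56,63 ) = 504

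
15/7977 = 5/2659 = 0.00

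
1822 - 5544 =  - 3722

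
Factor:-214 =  - 2^1*107^1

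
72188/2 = 36094 = 36094.00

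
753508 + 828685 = 1582193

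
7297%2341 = 274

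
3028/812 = 757/203 = 3.73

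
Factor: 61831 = 7^1 * 11^2*73^1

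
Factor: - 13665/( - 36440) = 2^(  -  3)*3^1 = 3/8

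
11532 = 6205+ 5327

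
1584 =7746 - 6162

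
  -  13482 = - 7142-6340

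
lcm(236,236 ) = 236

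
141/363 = 47/121 = 0.39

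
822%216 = 174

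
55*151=8305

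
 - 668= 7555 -8223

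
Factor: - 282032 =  - 2^4 * 17627^1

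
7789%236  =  1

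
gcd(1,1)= 1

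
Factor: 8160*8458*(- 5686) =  - 392432254080 = -2^7*3^1*5^1*17^1*2843^1*4229^1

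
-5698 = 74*( - 77)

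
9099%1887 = 1551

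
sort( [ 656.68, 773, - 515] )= [  -  515, 656.68,773]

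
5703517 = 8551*667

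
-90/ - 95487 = 30/31829= 0.00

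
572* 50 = 28600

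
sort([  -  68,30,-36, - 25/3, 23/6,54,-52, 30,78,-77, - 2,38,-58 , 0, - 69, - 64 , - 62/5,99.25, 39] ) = [ - 77, - 69, - 68,-64, - 58,-52, -36, - 62/5, - 25/3, - 2,0  ,  23/6,30,30, 38 , 39,54, 78,99.25]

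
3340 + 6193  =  9533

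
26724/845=31 + 529/845 = 31.63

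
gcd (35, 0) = 35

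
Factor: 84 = 2^2*3^1*7^1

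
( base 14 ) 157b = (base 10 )3833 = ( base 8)7371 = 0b111011111001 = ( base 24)6fh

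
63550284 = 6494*9786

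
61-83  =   - 22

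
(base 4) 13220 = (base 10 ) 488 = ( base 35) dx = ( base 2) 111101000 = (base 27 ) I2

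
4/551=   4/551 = 0.01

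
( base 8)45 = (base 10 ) 37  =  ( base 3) 1101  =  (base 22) 1f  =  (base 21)1g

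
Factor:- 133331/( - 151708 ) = 341/388 = 2^(-2)*11^1 * 31^1*97^( - 1 ) 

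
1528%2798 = 1528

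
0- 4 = -4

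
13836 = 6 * 2306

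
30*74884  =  2246520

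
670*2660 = 1782200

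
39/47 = 39/47 = 0.83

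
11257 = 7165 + 4092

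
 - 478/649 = -478/649 =- 0.74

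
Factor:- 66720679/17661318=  - 2^( - 1)*3^( - 1)*193^1 * 523^1*661^1*1163^ ( - 1 ) *2531^( - 1)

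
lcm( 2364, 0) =0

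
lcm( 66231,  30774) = 3046626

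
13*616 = 8008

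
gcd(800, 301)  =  1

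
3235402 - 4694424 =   -  1459022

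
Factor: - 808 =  - 2^3*101^1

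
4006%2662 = 1344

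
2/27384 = 1/13692=   0.00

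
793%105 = 58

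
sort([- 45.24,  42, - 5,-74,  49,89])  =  [ -74, - 45.24, - 5,  42, 49 , 89]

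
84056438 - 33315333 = 50741105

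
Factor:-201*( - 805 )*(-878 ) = - 142064790 = - 2^1*3^1*5^1*7^1*23^1*67^1*439^1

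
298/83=298/83 =3.59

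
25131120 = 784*32055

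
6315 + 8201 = 14516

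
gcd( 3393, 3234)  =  3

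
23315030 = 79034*295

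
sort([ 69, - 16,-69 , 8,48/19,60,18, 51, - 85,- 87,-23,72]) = [ - 87,  -  85,-69 , - 23, - 16,48/19,  8, 18 , 51, 60,69,72]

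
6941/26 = 266 + 25/26 =266.96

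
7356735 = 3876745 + 3479990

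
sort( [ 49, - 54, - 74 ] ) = [- 74, - 54, 49 ]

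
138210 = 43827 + 94383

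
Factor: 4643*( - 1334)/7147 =-6193762/7147= - 2^1 * 7^( - 1)*23^1*29^1*1021^( - 1)*4643^1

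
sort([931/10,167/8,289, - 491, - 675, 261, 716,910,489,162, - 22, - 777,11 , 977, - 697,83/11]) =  [-777, - 697, - 675  ,  -  491,-22,83/11, 11,167/8, 931/10,  162,261,289,489 , 716,  910,977]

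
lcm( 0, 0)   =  0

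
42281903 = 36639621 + 5642282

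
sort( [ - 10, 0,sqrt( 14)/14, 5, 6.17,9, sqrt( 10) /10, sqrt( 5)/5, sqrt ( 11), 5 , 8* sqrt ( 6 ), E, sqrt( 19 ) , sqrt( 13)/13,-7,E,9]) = [ - 10, - 7,  0, sqrt( 14)/14 , sqrt(13)/13 , sqrt( 10)/10,sqrt( 5)/5, E, E, sqrt( 11 ), sqrt( 19), 5 , 5, 6.17, 9 , 9,8*sqrt(6 )]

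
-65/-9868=65/9868= 0.01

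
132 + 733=865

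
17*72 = 1224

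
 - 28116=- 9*3124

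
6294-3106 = 3188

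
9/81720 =1/9080 = 0.00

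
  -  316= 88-404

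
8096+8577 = 16673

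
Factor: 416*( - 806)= - 335296= - 2^6*13^2*31^1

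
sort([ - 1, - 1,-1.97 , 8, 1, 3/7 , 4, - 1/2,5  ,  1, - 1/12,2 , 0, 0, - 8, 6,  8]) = [ - 8,- 1.97, - 1, - 1  , - 1/2, - 1/12,0, 0, 3/7,  1,  1,2,4,5, 6,8, 8 ] 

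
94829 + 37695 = 132524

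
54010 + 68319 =122329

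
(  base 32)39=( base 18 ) 5f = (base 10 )105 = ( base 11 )96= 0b1101001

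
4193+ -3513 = 680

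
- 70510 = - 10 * 7051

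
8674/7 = 8674/7 = 1239.14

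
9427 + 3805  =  13232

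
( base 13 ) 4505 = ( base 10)9638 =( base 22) JK2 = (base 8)22646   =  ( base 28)C86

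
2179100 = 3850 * 566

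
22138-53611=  - 31473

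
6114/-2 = - 3057  +  0/1= - 3057.00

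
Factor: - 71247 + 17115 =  - 54132 = - 2^2*3^1 * 13^1*347^1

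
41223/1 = 41223 = 41223.00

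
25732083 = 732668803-706936720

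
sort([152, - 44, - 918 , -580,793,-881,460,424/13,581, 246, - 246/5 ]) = [-918, - 881, - 580, - 246/5, - 44,424/13,152,246,460,581,  793] 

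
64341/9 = 7149 = 7149.00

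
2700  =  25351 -22651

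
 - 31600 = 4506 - 36106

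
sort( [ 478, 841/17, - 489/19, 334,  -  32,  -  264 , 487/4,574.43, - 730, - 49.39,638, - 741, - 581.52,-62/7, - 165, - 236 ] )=[-741, - 730, - 581.52,-264, - 236,  -  165, - 49.39 ,  -  32, - 489/19, - 62/7,841/17,487/4,334, 478,574.43 , 638] 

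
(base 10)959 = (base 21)23e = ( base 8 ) 1677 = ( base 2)1110111111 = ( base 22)1LD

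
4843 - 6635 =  -1792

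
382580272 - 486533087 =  - 103952815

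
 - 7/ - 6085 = 7/6085= 0.00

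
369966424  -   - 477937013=847903437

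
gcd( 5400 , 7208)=8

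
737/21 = 737/21=35.10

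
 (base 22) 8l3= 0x10f1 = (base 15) 1442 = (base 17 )f02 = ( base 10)4337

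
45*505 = 22725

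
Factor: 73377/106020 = 263/380 =2^( - 2 )*5^(-1)* 19^( - 1 )*263^1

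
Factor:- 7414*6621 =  - 49088094= - 2^1*3^1*11^1*337^1 * 2207^1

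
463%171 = 121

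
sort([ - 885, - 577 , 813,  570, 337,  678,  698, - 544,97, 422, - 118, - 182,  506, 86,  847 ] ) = [ - 885, - 577, - 544 , - 182, - 118, 86,  97,337,422,  506, 570,  678,  698, 813,847]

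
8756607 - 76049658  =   - 67293051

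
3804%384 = 348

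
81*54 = 4374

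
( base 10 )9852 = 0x267C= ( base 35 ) 81H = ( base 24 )H2C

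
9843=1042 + 8801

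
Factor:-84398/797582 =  - 2221/20989 = -139^( - 1)*151^( - 1 )*2221^1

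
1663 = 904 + 759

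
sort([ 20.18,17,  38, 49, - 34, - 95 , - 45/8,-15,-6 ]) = [-95, - 34,-15,-6, - 45/8,17,20.18,38,49]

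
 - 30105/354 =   -  86+113/118 = - 85.04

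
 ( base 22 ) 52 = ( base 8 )160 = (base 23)4k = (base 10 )112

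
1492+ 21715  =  23207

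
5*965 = 4825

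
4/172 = 1/43 = 0.02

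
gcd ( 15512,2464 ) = 56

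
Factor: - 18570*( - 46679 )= 866829030 = 2^1*3^1*5^1 * 619^1*46679^1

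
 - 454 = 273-727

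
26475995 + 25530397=52006392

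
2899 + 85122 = 88021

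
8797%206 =145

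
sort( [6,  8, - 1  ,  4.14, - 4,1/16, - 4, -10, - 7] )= [ -10, - 7, - 4, - 4, - 1, 1/16,4.14, 6, 8]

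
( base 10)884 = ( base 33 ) qq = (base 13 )530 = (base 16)374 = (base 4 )31310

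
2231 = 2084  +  147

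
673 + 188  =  861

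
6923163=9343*741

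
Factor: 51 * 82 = 2^1*3^1*17^1  *  41^1 = 4182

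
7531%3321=889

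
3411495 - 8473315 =- 5061820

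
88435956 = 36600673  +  51835283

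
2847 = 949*3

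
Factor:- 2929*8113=-23762977 = -  7^1* 19^1* 29^1*61^1 *101^1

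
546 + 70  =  616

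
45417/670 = 67 + 527/670 = 67.79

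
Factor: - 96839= - 179^1 * 541^1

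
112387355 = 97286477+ 15100878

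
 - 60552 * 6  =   - 363312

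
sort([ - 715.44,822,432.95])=[ - 715.44,432.95, 822 ]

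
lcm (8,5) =40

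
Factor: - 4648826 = -2^1*7^2*13^1*41^1*89^1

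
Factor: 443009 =7^2*9041^1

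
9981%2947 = 1140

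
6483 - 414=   6069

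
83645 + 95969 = 179614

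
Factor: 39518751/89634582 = 13172917/29878194 = 2^( - 1)*3^( - 1)*227^(-1)*1259^1 * 10463^1*21937^ (-1)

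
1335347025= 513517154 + 821829871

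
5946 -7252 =- 1306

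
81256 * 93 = 7556808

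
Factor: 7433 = 7433^1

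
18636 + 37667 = 56303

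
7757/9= 7757/9= 861.89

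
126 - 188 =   -  62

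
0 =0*186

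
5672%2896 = 2776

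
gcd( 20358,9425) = 377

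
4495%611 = 218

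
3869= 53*73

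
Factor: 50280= 2^3*3^1*5^1*419^1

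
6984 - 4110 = 2874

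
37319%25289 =12030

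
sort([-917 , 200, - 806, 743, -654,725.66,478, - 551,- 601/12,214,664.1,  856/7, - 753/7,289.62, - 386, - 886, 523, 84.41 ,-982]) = [ - 982, - 917, - 886,-806,  -  654, - 551,-386,-753/7, - 601/12, 84.41,856/7,200,214, 289.62 , 478,523,664.1, 725.66, 743]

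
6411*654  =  4192794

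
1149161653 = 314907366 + 834254287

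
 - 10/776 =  - 5/388 = - 0.01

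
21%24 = 21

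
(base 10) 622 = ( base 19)1DE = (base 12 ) 43a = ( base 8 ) 1156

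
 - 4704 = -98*48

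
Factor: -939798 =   -  2^1*3^2*109^1 * 479^1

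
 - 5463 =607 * (-9 ) 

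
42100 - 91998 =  - 49898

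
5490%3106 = 2384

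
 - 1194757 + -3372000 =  - 4566757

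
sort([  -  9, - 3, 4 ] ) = [ - 9, - 3, 4] 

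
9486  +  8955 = 18441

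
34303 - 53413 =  - 19110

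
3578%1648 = 282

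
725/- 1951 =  - 1 + 1226/1951  =  - 0.37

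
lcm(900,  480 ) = 7200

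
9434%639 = 488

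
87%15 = 12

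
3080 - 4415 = -1335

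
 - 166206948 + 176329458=10122510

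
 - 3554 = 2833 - 6387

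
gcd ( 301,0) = 301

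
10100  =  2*5050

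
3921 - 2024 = 1897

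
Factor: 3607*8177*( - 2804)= -2^2*13^1*17^1 * 37^1*701^1*3607^1 = - 82702406956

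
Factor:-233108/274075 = - 2^2*5^( - 2)*19^( - 1 ) * 101^1 = - 404/475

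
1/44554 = 1/44554 =0.00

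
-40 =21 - 61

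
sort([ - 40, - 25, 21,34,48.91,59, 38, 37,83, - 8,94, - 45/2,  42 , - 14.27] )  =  [ -40, - 25,- 45/2, - 14.27, - 8,21,34,37,38,42,48.91,59, 83,94] 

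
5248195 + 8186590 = 13434785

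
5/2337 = 5/2337=0.00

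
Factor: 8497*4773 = 3^1*29^1* 37^1*43^1*293^1 =40556181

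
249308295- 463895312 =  - 214587017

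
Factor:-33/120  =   - 11/40 = - 2^ ( - 3)*5^( - 1)*11^1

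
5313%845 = 243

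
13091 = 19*689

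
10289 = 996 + 9293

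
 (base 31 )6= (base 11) 6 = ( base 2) 110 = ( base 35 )6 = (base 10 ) 6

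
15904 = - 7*(-2272 ) 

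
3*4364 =13092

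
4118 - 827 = 3291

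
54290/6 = 9048+1/3= 9048.33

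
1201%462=277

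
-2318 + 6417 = 4099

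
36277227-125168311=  - 88891084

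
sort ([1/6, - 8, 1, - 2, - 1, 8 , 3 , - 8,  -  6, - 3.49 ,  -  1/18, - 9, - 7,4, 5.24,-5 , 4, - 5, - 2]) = [- 9, - 8,  -  8 , - 7, - 6, - 5  , - 5 , - 3.49, - 2, - 2,-1, - 1/18, 1/6,  1,3,4,  4, 5.24, 8]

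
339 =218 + 121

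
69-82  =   - 13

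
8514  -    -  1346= 9860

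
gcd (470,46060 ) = 470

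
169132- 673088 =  - 503956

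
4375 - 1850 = 2525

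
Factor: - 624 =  - 2^4 * 3^1*13^1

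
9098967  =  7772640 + 1326327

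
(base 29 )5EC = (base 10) 4623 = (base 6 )33223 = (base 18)E4F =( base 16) 120F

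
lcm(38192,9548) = 38192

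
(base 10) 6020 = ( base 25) 9FK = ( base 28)7J0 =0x1784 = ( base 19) gcg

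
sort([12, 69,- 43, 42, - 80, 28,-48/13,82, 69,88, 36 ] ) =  [ - 80,-43, - 48/13, 12,  28,36,42, 69,69,82, 88]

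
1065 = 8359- 7294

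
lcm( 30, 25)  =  150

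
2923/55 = 2923/55=53.15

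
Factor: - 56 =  - 2^3*7^1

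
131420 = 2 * 65710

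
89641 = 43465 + 46176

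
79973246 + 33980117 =113953363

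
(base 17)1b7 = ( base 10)483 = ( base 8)743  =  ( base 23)L0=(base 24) k3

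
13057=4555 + 8502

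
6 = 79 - 73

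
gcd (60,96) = 12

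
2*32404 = 64808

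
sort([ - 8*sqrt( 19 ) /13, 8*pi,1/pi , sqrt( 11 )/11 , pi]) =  [ - 8  *  sqrt(  19)/13, sqrt ( 11) /11,  1/pi,pi,8*pi]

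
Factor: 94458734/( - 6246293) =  - 2^1*17^ ( - 1 ) * 79^( - 1)*113^1*4651^( - 1)*417959^1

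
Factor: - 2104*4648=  - 2^6*7^1 * 83^1*263^1 = - 9779392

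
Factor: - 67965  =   - 3^1*5^1*23^1*197^1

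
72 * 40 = 2880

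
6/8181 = 2/2727  =  0.00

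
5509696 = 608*9062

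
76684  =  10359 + 66325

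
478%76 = 22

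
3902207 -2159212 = 1742995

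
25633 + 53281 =78914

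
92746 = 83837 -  - 8909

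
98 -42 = 56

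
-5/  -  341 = 5/341 = 0.01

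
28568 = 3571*8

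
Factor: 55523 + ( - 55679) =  - 2^2*3^1*13^1 = -156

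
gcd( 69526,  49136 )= 2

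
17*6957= 118269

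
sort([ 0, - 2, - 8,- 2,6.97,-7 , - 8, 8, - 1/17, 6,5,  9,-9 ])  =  [-9,- 8, - 8,- 7, - 2,-2,-1/17,0,5,6, 6.97,8,9]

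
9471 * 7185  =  68049135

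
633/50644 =633/50644 = 0.01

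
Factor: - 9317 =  - 7^1*11^3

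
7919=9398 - 1479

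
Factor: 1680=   2^4*3^1*5^1*7^1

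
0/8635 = 0 = 0.00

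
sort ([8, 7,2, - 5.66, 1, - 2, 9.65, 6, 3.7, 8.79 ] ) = [ - 5.66, - 2, 1,2, 3.7,  6, 7, 8, 8.79,9.65 ]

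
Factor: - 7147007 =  - 7^1*1021001^1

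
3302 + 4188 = 7490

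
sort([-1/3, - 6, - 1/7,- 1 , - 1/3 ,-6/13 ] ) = [ - 6,  -  1,-6/13, - 1/3,-1/3,-1/7] 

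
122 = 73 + 49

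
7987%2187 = 1426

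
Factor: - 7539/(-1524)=2513/508=2^(-2) *7^1*127^( - 1 ) * 359^1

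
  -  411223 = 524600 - 935823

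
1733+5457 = 7190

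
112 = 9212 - 9100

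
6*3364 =20184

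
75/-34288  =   - 1+34213/34288 = -0.00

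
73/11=73/11  =  6.64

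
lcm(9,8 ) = 72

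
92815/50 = 18563/10 = 1856.30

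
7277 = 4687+2590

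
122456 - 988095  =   - 865639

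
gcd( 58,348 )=58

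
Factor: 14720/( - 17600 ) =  -2^1*5^(-1 )*11^ ( - 1)*23^1 = - 46/55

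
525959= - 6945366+7471325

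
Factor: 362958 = 2^1*3^1*60493^1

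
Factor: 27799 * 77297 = 2148779303 = 11^1*7027^1 * 27799^1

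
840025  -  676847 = 163178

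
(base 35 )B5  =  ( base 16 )186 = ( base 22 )hg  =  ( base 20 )JA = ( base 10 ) 390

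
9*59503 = 535527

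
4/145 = 4/145 = 0.03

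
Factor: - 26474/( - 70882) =31^1*83^ (-1) = 31/83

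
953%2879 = 953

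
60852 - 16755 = 44097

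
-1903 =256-2159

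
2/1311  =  2/1311 =0.00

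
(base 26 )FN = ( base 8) 635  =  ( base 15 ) 1c8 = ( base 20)10D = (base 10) 413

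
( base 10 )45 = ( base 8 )55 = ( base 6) 113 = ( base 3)1200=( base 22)21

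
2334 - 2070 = 264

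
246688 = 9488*26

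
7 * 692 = 4844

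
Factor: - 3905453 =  - 1447^1 * 2699^1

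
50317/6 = 8386 + 1/6 = 8386.17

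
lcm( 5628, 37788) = 264516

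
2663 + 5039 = 7702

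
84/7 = 12 = 12.00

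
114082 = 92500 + 21582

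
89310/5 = 17862 = 17862.00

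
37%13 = 11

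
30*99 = 2970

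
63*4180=263340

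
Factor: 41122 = 2^1*29^1*709^1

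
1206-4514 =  - 3308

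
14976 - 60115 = - 45139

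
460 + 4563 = 5023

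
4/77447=4/77447 = 0.00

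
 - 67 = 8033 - 8100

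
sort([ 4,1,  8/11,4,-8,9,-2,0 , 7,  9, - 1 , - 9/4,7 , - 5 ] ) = [ - 8, - 5, - 9/4, - 2, - 1,0,8/11,1, 4, 4,7, 7,  9,  9]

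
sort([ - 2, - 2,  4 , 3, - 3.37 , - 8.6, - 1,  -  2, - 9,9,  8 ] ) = [ - 9, - 8.6, - 3.37, - 2, - 2, - 2, - 1,3,4, 8, 9] 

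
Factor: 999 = 3^3*37^1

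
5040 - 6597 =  - 1557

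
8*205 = 1640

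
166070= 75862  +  90208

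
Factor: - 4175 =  -5^2 * 167^1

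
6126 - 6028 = 98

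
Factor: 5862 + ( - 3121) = 2741^1 = 2741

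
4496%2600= 1896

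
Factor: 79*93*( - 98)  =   -720006= - 2^1*3^1* 7^2 * 31^1*79^1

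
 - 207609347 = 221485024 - 429094371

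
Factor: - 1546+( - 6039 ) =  - 5^1*37^1*41^1 = - 7585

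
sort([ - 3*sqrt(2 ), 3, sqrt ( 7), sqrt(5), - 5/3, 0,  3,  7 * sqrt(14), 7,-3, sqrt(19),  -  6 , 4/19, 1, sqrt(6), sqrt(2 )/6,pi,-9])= [ - 9 , - 6,  -  3*sqrt( 2), - 3, - 5/3, 0 , 4/19,sqrt( 2 )/6, 1, sqrt(5 ),sqrt (6 ),sqrt( 7 ), 3, 3,pi, sqrt(19 ), 7,  7 *sqrt(14 )] 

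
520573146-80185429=440387717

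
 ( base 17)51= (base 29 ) 2s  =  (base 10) 86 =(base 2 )1010110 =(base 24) 3e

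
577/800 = 577/800 = 0.72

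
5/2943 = 5/2943 = 0.00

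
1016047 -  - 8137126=9153173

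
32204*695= 22381780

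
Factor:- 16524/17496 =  - 17/18 = - 2^(- 1)*3^( - 2 )* 17^1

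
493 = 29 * 17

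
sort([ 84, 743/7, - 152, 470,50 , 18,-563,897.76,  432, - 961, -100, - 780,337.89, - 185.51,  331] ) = [ - 961, - 780, - 563, - 185.51 ,- 152,-100,  18 , 50,84, 743/7, 331, 337.89, 432 , 470,897.76]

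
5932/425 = 5932/425 = 13.96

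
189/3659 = 189/3659 =0.05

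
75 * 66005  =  4950375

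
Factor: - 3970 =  - 2^1*5^1 * 397^1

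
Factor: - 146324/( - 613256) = 2^ ( - 1) * 7^( - 1) * 47^(-1)*157^1 = 157/658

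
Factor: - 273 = -3^1 * 7^1*13^1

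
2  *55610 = 111220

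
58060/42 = 1382+ 8/21=1382.38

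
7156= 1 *7156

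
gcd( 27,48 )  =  3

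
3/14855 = 3/14855 = 0.00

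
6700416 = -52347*( -128) 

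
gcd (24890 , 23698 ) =2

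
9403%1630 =1253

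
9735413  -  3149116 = 6586297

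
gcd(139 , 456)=1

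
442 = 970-528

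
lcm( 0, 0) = 0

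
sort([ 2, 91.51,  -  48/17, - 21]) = [  -  21, - 48/17,2,  91.51 ] 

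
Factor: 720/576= 2^( - 2) *5^1=5/4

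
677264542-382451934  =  294812608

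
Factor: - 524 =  - 2^2*131^1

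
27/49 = 27/49 = 0.55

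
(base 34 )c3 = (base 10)411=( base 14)215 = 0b110011011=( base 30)dl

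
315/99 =3+2/11 = 3.18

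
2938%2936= 2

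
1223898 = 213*5746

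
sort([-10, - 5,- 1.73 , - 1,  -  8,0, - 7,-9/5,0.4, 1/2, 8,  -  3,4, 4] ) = [  -  10, - 8,- 7 , - 5,- 3,-9/5, - 1.73, - 1,0,  0.4, 1/2, 4, 4,8 ]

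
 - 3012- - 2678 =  - 334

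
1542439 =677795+864644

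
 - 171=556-727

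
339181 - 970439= - 631258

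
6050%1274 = 954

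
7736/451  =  7736/451 = 17.15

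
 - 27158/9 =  - 3018+4/9= -  3017.56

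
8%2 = 0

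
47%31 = 16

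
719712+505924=1225636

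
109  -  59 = 50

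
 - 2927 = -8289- - 5362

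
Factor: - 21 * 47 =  - 3^1*7^1*47^1 = -987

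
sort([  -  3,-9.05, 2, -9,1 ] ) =[ - 9.05,-9 , -3, 1,  2 ] 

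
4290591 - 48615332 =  - 44324741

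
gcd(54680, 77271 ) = 1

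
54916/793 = 69 + 199/793=69.25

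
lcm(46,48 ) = 1104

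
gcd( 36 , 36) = 36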